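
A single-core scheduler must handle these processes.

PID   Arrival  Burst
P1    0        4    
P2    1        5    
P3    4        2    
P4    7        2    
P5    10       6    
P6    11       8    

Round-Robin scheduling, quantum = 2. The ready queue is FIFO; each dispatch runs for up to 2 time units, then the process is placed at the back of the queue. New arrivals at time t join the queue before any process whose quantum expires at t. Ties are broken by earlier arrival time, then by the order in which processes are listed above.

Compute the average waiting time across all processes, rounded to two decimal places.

5.17

Timeline: | P1 0-2 | P2 2-4 | P1 4-6 | P3 6-8 | P2 8-10 | P4 10-12 | P5 12-14 | P2 14-15 | P6 15-17 | P5 17-19 | P6 19-21 | P5 21-23 | P6 23-27 |
Completion: P1=6  P2=15  P3=8  P4=12  P5=23  P6=27
Waiting times: P1=2, P2=9, P3=2, P4=3, P5=7, P6=8
Average waiting = (2+9+2+3+7+8) / 6 = 31/6 = 5.17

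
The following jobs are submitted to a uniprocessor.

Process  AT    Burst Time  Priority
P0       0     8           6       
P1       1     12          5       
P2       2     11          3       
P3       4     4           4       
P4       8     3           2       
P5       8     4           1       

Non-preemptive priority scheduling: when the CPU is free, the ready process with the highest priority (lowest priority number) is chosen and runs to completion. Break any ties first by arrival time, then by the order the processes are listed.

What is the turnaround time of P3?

26

Gantt: | P0 0-8 | P5 8-12 | P4 12-15 | P2 15-26 | P3 26-30 | P1 30-42 |
Completion: P0=8  P1=42  P2=26  P3=30  P4=15  P5=12
Turnaround (C−A): P0=8  P1=41  P2=24  P3=26  P4=7  P5=4
Turnaround(P3) = completion − arrival = 30 − 4 = 26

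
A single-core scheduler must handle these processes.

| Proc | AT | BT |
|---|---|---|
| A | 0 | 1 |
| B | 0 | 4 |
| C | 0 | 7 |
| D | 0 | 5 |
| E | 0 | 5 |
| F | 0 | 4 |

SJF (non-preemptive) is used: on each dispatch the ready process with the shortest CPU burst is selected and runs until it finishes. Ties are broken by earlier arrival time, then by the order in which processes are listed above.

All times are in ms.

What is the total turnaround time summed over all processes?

74

Timeline: | A 0-1 | B 1-5 | F 5-9 | D 9-14 | E 14-19 | C 19-26 |
Completion: A=1  B=5  C=26  D=14  E=19  F=9
Turnaround (C−A): A=1  B=5  C=26  D=14  E=19  F=9
Turnaround = completion − arrival: A=1, B=5, C=26, D=14, E=19, F=9
Total turnaround = 1 + 5 + 26 + 14 + 19 + 9 = 74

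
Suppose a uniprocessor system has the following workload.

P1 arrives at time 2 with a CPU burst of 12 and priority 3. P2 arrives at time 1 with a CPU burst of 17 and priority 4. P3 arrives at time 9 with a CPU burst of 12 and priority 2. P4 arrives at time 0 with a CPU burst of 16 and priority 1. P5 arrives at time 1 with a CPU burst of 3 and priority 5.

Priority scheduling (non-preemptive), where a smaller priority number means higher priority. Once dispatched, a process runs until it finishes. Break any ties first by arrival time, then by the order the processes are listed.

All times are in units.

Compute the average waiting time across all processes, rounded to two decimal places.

25.60

Gantt: | P4 0-16 | P3 16-28 | P1 28-40 | P2 40-57 | P5 57-60 |
Completion: P1=40  P2=57  P3=28  P4=16  P5=60
Turnaround (C−A): P1=38  P2=56  P3=19  P4=16  P5=59
Waiting times: P1=26, P2=39, P3=7, P4=0, P5=56
Average waiting = (26+39+7+0+56) / 5 = 128/5 = 25.60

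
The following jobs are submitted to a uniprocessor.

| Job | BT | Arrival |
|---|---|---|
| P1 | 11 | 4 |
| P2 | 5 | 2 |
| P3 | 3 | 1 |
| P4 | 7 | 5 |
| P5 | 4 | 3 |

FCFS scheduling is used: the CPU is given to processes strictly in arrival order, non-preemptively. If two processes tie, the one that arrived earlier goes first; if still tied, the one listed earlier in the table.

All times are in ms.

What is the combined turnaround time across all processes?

66

Gantt: | idle 0-1 | P3 1-4 | P2 4-9 | P5 9-13 | P1 13-24 | P4 24-31 |
Completion: P1=24  P2=9  P3=4  P4=31  P5=13
Turnaround = completion − arrival: P1=20, P2=7, P3=3, P4=26, P5=10
Total turnaround = 20 + 7 + 3 + 26 + 10 = 66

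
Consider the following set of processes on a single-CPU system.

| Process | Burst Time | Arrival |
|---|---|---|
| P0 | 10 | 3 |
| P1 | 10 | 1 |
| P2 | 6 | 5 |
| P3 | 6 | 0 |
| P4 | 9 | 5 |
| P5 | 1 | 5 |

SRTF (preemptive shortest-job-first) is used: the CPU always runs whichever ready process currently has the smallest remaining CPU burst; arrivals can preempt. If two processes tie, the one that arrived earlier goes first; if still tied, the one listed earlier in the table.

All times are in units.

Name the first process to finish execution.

P3

Gantt: | P3 0-6 | P5 6-7 | P2 7-13 | P4 13-22 | P1 22-32 | P0 32-42 |
Completion: P0=42  P1=32  P2=13  P3=6  P4=22  P5=7
Turnaround (C−A): P0=39  P1=31  P2=8  P3=6  P4=17  P5=2
Finish order: P3 → P5 → P2 → P4 → P1 → P0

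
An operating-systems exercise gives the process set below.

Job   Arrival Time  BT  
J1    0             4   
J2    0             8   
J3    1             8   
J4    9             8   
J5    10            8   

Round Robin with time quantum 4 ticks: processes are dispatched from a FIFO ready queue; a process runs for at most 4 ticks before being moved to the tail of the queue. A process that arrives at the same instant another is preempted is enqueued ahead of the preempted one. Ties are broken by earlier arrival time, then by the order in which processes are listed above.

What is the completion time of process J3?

Gantt: | J1 0-4 | J2 4-8 | J3 8-12 | J2 12-16 | J4 16-20 | J5 20-24 | J3 24-28 | J4 28-32 | J5 32-36 |
Completion: J1=4  J2=16  J3=28  J4=32  J5=36
Turnaround (C−A): J1=4  J2=16  J3=27  J4=23  J5=26

28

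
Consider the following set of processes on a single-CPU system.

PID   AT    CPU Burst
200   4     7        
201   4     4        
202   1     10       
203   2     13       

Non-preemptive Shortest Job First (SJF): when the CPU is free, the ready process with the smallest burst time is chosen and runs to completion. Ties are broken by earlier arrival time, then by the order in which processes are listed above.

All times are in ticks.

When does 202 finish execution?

Gantt: | idle 0-1 | 202 1-11 | 201 11-15 | 200 15-22 | 203 22-35 |
Completion: 200=22  201=15  202=11  203=35
Turnaround (C−A): 200=18  201=11  202=10  203=33

11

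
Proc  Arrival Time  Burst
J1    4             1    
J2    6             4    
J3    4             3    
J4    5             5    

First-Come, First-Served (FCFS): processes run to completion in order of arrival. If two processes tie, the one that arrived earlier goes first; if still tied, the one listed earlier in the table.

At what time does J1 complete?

5

Gantt: | idle 0-4 | J1 4-5 | J3 5-8 | J4 8-13 | J2 13-17 |
Completion: J1=5  J2=17  J3=8  J4=13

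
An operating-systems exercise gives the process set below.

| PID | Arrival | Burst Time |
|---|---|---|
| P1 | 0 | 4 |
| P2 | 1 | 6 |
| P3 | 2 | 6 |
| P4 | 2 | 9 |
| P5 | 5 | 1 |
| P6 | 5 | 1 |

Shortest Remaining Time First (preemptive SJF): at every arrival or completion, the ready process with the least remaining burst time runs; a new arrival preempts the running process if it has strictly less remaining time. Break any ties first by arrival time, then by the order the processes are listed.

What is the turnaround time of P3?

Schedule: | P1 0-4 | P2 4-5 | P5 5-6 | P6 6-7 | P2 7-12 | P3 12-18 | P4 18-27 |
Completion: P1=4  P2=12  P3=18  P4=27  P5=6  P6=7
Turnaround (C−A): P1=4  P2=11  P3=16  P4=25  P5=1  P6=2
Turnaround(P3) = completion − arrival = 18 − 2 = 16

16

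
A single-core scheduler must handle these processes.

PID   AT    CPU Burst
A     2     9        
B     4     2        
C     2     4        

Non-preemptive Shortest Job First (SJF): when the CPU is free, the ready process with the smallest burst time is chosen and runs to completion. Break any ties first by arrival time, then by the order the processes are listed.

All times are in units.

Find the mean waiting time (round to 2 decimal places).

Gantt: | idle 0-2 | C 2-6 | B 6-8 | A 8-17 |
Completion: A=17  B=8  C=6
Waiting times: A=6, B=2, C=0
Average waiting = (6+2+0) / 3 = 8/3 = 2.67

2.67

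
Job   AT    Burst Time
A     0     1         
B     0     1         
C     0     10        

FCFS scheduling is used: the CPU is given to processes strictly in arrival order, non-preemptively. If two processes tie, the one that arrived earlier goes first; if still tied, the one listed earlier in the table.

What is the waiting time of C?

Timeline: | A 0-1 | B 1-2 | C 2-12 |
Completion: A=1  B=2  C=12
Waiting(C) = turnaround − burst = 12 − 10 = 2

2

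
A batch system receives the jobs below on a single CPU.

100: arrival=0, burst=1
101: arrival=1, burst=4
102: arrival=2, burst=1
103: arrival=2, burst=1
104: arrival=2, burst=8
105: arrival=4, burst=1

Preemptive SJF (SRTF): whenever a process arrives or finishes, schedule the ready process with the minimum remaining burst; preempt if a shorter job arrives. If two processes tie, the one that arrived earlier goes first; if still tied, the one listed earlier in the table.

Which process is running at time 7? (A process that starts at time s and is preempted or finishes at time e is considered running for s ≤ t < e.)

101

Timeline: | 100 0-1 | 101 1-2 | 102 2-3 | 103 3-4 | 105 4-5 | 101 5-8 | 104 8-16 |
Completion: 100=1  101=8  102=3  103=4  104=16  105=5
Turnaround (C−A): 100=1  101=7  102=1  103=2  104=14  105=1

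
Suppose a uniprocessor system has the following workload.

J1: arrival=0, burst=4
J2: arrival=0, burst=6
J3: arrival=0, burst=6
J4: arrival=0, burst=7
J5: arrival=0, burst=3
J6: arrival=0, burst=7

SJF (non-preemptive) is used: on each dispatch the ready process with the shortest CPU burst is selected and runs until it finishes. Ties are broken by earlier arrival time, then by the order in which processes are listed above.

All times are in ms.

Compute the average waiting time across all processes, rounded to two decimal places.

Schedule: | J5 0-3 | J1 3-7 | J2 7-13 | J3 13-19 | J4 19-26 | J6 26-33 |
Completion: J1=7  J2=13  J3=19  J4=26  J5=3  J6=33
Turnaround (C−A): J1=7  J2=13  J3=19  J4=26  J5=3  J6=33
Waiting times: J1=3, J2=7, J3=13, J4=19, J5=0, J6=26
Average waiting = (3+7+13+19+0+26) / 6 = 68/6 = 11.33

11.33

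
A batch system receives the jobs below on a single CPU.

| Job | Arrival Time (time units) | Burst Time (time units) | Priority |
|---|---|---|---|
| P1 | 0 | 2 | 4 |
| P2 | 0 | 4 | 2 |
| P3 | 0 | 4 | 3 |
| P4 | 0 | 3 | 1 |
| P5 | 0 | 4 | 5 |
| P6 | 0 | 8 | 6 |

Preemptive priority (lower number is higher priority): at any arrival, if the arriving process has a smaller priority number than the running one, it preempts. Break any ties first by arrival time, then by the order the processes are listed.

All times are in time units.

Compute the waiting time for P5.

13

Gantt: | P4 0-3 | P2 3-7 | P3 7-11 | P1 11-13 | P5 13-17 | P6 17-25 |
Completion: P1=13  P2=7  P3=11  P4=3  P5=17  P6=25
Turnaround (C−A): P1=13  P2=7  P3=11  P4=3  P5=17  P6=25
Waiting(P5) = turnaround − burst = 17 − 4 = 13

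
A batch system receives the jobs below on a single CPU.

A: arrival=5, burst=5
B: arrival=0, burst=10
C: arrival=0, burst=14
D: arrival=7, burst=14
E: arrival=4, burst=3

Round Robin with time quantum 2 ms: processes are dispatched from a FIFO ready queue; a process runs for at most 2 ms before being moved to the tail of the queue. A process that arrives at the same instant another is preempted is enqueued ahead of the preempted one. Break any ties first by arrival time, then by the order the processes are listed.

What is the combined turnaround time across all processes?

147

Timeline: | B 0-2 | C 2-4 | B 4-6 | E 6-8 | C 8-10 | A 10-12 | B 12-14 | D 14-16 | E 16-17 | C 17-19 | A 19-21 | B 21-23 | D 23-25 | C 25-27 | A 27-28 | B 28-30 | D 30-32 | C 32-34 | D 34-36 | C 36-38 | D 38-40 | C 40-42 | D 42-46 |
Completion: A=28  B=30  C=42  D=46  E=17
Turnaround (C−A): A=23  B=30  C=42  D=39  E=13
Turnaround = completion − arrival: A=23, B=30, C=42, D=39, E=13
Total turnaround = 23 + 30 + 42 + 39 + 13 = 147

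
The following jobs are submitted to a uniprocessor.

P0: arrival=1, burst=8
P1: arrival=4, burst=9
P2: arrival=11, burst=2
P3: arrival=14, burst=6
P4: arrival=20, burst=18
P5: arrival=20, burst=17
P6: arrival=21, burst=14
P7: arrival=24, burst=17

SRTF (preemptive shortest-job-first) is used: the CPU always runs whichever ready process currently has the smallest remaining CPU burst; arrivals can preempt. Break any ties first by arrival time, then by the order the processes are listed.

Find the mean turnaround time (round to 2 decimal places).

27.00

Schedule: | idle 0-1 | P0 1-9 | P1 9-11 | P2 11-13 | P1 13-20 | P3 20-26 | P6 26-40 | P5 40-57 | P7 57-74 | P4 74-92 |
Completion: P0=9  P1=20  P2=13  P3=26  P4=92  P5=57  P6=40  P7=74
Turnaround (C−A): P0=8  P1=16  P2=2  P3=12  P4=72  P5=37  P6=19  P7=50
Turnaround times: P0=8, P1=16, P2=2, P3=12, P4=72, P5=37, P6=19, P7=50
Average turnaround = (8+16+2+12+72+37+19+50) / 8 = 216/8 = 27.00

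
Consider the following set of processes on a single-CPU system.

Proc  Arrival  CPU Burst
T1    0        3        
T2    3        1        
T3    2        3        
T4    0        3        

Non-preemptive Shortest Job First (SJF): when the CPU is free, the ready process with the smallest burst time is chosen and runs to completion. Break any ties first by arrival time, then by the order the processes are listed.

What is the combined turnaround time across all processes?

Timeline: | T1 0-3 | T2 3-4 | T4 4-7 | T3 7-10 |
Completion: T1=3  T2=4  T3=10  T4=7
Turnaround = completion − arrival: T1=3, T2=1, T3=8, T4=7
Total turnaround = 3 + 1 + 8 + 7 = 19

19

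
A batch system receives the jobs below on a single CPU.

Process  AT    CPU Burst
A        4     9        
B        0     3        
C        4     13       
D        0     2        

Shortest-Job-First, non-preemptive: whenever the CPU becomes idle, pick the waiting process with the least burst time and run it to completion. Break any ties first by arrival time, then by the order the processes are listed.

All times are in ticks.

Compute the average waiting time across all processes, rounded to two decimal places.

3.25

Gantt: | D 0-2 | B 2-5 | A 5-14 | C 14-27 |
Completion: A=14  B=5  C=27  D=2
Waiting times: A=1, B=2, C=10, D=0
Average waiting = (1+2+10+0) / 4 = 13/4 = 3.25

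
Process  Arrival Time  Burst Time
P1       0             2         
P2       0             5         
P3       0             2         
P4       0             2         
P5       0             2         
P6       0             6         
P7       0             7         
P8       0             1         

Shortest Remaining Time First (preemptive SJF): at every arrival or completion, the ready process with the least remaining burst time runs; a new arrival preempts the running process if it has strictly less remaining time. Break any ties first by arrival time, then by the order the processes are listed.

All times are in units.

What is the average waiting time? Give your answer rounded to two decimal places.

7.38

Gantt: | P8 0-1 | P1 1-3 | P3 3-5 | P4 5-7 | P5 7-9 | P2 9-14 | P6 14-20 | P7 20-27 |
Completion: P1=3  P2=14  P3=5  P4=7  P5=9  P6=20  P7=27  P8=1
Waiting times: P1=1, P2=9, P3=3, P4=5, P5=7, P6=14, P7=20, P8=0
Average waiting = (1+9+3+5+7+14+20+0) / 8 = 59/8 = 7.38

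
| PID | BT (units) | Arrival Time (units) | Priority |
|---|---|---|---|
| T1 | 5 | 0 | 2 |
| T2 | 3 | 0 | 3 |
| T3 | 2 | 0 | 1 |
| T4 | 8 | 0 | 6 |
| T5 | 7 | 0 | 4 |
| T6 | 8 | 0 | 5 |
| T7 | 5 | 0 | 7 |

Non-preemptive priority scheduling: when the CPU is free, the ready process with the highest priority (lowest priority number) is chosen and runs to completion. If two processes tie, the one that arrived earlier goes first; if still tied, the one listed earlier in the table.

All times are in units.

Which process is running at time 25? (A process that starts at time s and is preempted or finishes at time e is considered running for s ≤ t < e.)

Schedule: | T3 0-2 | T1 2-7 | T2 7-10 | T5 10-17 | T6 17-25 | T4 25-33 | T7 33-38 |
Completion: T1=7  T2=10  T3=2  T4=33  T5=17  T6=25  T7=38
Turnaround (C−A): T1=7  T2=10  T3=2  T4=33  T5=17  T6=25  T7=38

T4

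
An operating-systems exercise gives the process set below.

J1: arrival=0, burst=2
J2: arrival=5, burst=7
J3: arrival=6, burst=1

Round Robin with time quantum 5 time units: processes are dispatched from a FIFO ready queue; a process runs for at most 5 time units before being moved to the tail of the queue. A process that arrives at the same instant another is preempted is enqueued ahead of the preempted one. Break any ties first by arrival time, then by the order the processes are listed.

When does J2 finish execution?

13

Timeline: | J1 0-2 | idle 2-5 | J2 5-10 | J3 10-11 | J2 11-13 |
Completion: J1=2  J2=13  J3=11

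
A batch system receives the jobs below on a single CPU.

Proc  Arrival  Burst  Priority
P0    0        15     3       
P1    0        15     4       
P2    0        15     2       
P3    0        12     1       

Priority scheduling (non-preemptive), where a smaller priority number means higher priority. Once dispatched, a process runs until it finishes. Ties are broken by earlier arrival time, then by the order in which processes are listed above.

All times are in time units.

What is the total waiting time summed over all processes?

81

Gantt: | P3 0-12 | P2 12-27 | P0 27-42 | P1 42-57 |
Completion: P0=42  P1=57  P2=27  P3=12
Turnaround (C−A): P0=42  P1=57  P2=27  P3=12
Waiting = turnaround − burst: P0=27, P1=42, P2=12, P3=0
Total waiting = 27 + 42 + 12 + 0 = 81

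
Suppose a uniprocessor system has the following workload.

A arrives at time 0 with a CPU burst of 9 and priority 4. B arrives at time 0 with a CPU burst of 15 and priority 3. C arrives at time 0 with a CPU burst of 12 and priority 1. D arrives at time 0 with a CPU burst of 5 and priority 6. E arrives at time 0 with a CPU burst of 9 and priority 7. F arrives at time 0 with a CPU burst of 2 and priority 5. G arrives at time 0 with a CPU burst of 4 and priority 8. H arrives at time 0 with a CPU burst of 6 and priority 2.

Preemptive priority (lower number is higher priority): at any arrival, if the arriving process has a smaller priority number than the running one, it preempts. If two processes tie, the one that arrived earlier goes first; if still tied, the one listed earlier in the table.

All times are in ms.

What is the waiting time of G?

58

Schedule: | C 0-12 | H 12-18 | B 18-33 | A 33-42 | F 42-44 | D 44-49 | E 49-58 | G 58-62 |
Completion: A=42  B=33  C=12  D=49  E=58  F=44  G=62  H=18
Waiting(G) = turnaround − burst = 62 − 4 = 58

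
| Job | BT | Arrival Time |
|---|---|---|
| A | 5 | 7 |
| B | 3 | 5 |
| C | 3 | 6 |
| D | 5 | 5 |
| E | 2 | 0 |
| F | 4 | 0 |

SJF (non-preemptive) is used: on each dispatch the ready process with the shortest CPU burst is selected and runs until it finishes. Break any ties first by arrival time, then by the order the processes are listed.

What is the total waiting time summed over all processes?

Timeline: | E 0-2 | F 2-6 | B 6-9 | C 9-12 | D 12-17 | A 17-22 |
Completion: A=22  B=9  C=12  D=17  E=2  F=6
Waiting = turnaround − burst: A=10, B=1, C=3, D=7, E=0, F=2
Total waiting = 10 + 1 + 3 + 7 + 0 + 2 = 23

23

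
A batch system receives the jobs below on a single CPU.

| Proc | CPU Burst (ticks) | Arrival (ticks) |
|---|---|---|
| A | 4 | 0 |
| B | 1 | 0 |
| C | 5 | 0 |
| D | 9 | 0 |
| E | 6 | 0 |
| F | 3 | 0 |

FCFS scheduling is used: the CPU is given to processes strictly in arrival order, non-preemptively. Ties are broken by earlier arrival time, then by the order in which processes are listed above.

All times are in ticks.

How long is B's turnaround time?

Gantt: | A 0-4 | B 4-5 | C 5-10 | D 10-19 | E 19-25 | F 25-28 |
Completion: A=4  B=5  C=10  D=19  E=25  F=28
Turnaround(B) = completion − arrival = 5 − 0 = 5

5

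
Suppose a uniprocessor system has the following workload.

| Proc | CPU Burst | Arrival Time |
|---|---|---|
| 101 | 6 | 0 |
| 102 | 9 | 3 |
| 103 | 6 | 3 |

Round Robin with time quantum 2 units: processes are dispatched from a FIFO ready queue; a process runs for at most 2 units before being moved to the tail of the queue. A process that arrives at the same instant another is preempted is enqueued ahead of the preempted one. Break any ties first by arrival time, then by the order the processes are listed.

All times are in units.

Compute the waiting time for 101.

4

Timeline: | 101 0-4 | 102 4-6 | 103 6-8 | 101 8-10 | 102 10-12 | 103 12-14 | 102 14-16 | 103 16-18 | 102 18-21 |
Completion: 101=10  102=21  103=18
Turnaround (C−A): 101=10  102=18  103=15
Waiting(101) = turnaround − burst = 10 − 6 = 4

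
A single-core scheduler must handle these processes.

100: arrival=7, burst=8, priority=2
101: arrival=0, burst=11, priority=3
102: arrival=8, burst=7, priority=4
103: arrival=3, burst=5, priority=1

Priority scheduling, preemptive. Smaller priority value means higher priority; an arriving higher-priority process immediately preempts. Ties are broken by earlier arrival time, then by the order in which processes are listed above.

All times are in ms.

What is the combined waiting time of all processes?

Gantt: | 101 0-3 | 103 3-8 | 100 8-16 | 101 16-24 | 102 24-31 |
Completion: 100=16  101=24  102=31  103=8
Waiting = turnaround − burst: 100=1, 101=13, 102=16, 103=0
Total waiting = 1 + 13 + 16 + 0 = 30

30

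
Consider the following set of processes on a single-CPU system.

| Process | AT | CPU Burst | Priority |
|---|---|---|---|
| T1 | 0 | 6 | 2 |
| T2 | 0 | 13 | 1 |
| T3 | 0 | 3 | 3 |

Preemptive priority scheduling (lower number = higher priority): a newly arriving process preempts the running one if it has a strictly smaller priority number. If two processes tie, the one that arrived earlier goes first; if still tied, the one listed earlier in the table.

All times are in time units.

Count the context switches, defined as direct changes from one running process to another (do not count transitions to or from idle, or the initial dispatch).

2

Gantt: | T2 0-13 | T1 13-19 | T3 19-22 |
Completion: T1=19  T2=13  T3=22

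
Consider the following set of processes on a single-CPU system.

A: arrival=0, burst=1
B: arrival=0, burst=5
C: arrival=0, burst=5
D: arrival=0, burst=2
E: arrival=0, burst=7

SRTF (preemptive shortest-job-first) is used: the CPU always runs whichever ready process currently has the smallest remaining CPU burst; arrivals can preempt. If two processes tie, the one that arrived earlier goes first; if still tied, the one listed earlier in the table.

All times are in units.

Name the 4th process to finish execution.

C

Gantt: | A 0-1 | D 1-3 | B 3-8 | C 8-13 | E 13-20 |
Completion: A=1  B=8  C=13  D=3  E=20
Turnaround (C−A): A=1  B=8  C=13  D=3  E=20
Finish order: A → D → B → C → E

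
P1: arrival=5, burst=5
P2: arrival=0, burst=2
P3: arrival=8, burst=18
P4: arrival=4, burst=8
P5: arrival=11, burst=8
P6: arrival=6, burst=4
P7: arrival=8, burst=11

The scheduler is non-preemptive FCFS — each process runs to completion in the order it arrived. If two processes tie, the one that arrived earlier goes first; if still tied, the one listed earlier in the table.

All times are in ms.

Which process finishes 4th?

P6

Schedule: | P2 0-2 | idle 2-4 | P4 4-12 | P1 12-17 | P6 17-21 | P3 21-39 | P7 39-50 | P5 50-58 |
Completion: P1=17  P2=2  P3=39  P4=12  P5=58  P6=21  P7=50
Turnaround (C−A): P1=12  P2=2  P3=31  P4=8  P5=47  P6=15  P7=42
Finish order: P2 → P4 → P1 → P6 → P3 → P7 → P5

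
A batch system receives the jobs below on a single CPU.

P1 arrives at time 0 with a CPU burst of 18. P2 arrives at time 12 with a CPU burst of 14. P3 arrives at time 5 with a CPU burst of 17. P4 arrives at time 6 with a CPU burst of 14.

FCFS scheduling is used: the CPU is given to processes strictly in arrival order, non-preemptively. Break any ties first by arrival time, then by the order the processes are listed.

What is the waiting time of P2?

37

Schedule: | P1 0-18 | P3 18-35 | P4 35-49 | P2 49-63 |
Completion: P1=18  P2=63  P3=35  P4=49
Turnaround (C−A): P1=18  P2=51  P3=30  P4=43
Waiting(P2) = turnaround − burst = 51 − 14 = 37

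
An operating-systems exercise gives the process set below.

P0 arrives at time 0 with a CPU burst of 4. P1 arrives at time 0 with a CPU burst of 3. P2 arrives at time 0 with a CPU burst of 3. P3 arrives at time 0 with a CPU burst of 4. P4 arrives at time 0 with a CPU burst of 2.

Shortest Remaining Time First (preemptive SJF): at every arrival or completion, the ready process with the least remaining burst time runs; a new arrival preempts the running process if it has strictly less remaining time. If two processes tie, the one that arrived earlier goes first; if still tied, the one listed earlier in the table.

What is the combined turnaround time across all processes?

Gantt: | P4 0-2 | P1 2-5 | P2 5-8 | P0 8-12 | P3 12-16 |
Completion: P0=12  P1=5  P2=8  P3=16  P4=2
Turnaround (C−A): P0=12  P1=5  P2=8  P3=16  P4=2
Turnaround = completion − arrival: P0=12, P1=5, P2=8, P3=16, P4=2
Total turnaround = 12 + 5 + 8 + 16 + 2 = 43

43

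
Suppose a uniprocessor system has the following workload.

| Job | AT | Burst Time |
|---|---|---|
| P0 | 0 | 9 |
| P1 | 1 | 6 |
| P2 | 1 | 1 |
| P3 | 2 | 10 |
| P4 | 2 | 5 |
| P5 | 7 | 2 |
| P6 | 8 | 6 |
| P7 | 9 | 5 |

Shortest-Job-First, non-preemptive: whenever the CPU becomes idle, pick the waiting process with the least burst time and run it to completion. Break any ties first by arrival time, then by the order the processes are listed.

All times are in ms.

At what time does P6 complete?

Timeline: | P0 0-9 | P2 9-10 | P5 10-12 | P4 12-17 | P7 17-22 | P1 22-28 | P6 28-34 | P3 34-44 |
Completion: P0=9  P1=28  P2=10  P3=44  P4=17  P5=12  P6=34  P7=22
Turnaround (C−A): P0=9  P1=27  P2=9  P3=42  P4=15  P5=5  P6=26  P7=13

34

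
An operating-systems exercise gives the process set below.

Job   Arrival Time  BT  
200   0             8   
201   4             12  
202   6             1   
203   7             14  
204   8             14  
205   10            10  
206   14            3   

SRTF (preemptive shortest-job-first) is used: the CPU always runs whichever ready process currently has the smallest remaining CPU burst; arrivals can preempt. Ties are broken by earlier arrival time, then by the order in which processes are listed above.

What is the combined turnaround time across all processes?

Timeline: | 200 0-6 | 202 6-7 | 200 7-9 | 201 9-10 | 205 10-14 | 206 14-17 | 205 17-23 | 201 23-34 | 203 34-48 | 204 48-62 |
Completion: 200=9  201=34  202=7  203=48  204=62  205=23  206=17
Turnaround = completion − arrival: 200=9, 201=30, 202=1, 203=41, 204=54, 205=13, 206=3
Total turnaround = 9 + 30 + 1 + 41 + 54 + 13 + 3 = 151

151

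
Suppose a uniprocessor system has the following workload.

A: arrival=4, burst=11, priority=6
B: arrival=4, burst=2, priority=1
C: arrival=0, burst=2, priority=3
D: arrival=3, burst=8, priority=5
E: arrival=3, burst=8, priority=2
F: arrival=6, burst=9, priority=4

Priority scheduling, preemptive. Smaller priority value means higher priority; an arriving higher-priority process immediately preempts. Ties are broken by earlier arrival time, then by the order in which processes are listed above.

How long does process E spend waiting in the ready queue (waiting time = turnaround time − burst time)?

Timeline: | C 0-2 | idle 2-3 | E 3-4 | B 4-6 | E 6-13 | F 13-22 | D 22-30 | A 30-41 |
Completion: A=41  B=6  C=2  D=30  E=13  F=22
Waiting(E) = turnaround − burst = 10 − 8 = 2

2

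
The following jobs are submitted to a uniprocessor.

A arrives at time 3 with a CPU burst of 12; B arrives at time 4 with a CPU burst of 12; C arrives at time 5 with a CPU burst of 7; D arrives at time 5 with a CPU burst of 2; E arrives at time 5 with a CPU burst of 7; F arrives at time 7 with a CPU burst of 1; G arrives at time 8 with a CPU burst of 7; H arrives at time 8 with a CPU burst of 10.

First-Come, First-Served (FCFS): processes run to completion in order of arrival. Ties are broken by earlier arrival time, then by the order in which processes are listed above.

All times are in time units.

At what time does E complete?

Gantt: | idle 0-3 | A 3-15 | B 15-27 | C 27-34 | D 34-36 | E 36-43 | F 43-44 | G 44-51 | H 51-61 |
Completion: A=15  B=27  C=34  D=36  E=43  F=44  G=51  H=61
Turnaround (C−A): A=12  B=23  C=29  D=31  E=38  F=37  G=43  H=53

43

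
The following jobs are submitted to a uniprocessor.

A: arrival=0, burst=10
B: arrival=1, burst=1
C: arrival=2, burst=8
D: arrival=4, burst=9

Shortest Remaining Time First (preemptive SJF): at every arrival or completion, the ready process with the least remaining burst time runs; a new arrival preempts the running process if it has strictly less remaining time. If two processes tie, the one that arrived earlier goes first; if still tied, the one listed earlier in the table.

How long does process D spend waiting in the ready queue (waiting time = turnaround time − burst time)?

Schedule: | A 0-1 | B 1-2 | C 2-10 | A 10-19 | D 19-28 |
Completion: A=19  B=2  C=10  D=28
Turnaround (C−A): A=19  B=1  C=8  D=24
Waiting(D) = turnaround − burst = 24 − 9 = 15

15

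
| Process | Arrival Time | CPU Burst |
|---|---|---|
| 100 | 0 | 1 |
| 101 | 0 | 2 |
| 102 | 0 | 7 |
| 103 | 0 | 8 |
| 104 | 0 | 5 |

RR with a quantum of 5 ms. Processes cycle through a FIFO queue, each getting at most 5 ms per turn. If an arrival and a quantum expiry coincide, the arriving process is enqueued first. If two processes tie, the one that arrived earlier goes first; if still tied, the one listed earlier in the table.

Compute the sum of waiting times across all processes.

Schedule: | 100 0-1 | 101 1-3 | 102 3-8 | 103 8-13 | 104 13-18 | 102 18-20 | 103 20-23 |
Completion: 100=1  101=3  102=20  103=23  104=18
Waiting = turnaround − burst: 100=0, 101=1, 102=13, 103=15, 104=13
Total waiting = 0 + 1 + 13 + 15 + 13 = 42

42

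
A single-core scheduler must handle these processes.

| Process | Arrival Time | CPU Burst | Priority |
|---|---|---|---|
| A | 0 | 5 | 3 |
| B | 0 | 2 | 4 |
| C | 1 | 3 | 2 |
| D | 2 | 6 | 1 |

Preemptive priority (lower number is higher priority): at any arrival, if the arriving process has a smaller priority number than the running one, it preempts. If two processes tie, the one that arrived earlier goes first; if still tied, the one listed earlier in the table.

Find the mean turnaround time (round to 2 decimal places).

Schedule: | A 0-1 | C 1-2 | D 2-8 | C 8-10 | A 10-14 | B 14-16 |
Completion: A=14  B=16  C=10  D=8
Turnaround (C−A): A=14  B=16  C=9  D=6
Turnaround times: A=14, B=16, C=9, D=6
Average turnaround = (14+16+9+6) / 4 = 45/4 = 11.25

11.25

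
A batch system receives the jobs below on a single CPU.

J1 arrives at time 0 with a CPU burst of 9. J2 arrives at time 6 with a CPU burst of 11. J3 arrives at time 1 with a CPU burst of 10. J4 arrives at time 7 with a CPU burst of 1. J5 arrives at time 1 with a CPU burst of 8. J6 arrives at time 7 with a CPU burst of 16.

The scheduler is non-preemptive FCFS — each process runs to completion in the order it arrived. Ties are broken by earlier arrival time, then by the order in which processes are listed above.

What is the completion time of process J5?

Timeline: | J1 0-9 | J3 9-19 | J5 19-27 | J2 27-38 | J4 38-39 | J6 39-55 |
Completion: J1=9  J2=38  J3=19  J4=39  J5=27  J6=55

27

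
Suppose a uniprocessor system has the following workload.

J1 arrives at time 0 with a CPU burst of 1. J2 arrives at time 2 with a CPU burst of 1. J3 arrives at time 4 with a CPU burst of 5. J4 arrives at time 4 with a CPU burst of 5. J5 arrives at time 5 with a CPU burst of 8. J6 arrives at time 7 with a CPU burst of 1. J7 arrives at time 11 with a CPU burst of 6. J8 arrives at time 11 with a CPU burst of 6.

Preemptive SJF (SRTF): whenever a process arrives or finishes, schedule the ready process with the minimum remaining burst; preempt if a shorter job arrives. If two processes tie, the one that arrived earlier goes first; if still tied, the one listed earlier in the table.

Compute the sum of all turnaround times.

76

Gantt: | J1 0-1 | idle 1-2 | J2 2-3 | idle 3-4 | J3 4-7 | J6 7-8 | J3 8-10 | J4 10-15 | J7 15-21 | J8 21-27 | J5 27-35 |
Completion: J1=1  J2=3  J3=10  J4=15  J5=35  J6=8  J7=21  J8=27
Turnaround (C−A): J1=1  J2=1  J3=6  J4=11  J5=30  J6=1  J7=10  J8=16
Turnaround = completion − arrival: J1=1, J2=1, J3=6, J4=11, J5=30, J6=1, J7=10, J8=16
Total turnaround = 1 + 1 + 6 + 11 + 30 + 1 + 10 + 16 = 76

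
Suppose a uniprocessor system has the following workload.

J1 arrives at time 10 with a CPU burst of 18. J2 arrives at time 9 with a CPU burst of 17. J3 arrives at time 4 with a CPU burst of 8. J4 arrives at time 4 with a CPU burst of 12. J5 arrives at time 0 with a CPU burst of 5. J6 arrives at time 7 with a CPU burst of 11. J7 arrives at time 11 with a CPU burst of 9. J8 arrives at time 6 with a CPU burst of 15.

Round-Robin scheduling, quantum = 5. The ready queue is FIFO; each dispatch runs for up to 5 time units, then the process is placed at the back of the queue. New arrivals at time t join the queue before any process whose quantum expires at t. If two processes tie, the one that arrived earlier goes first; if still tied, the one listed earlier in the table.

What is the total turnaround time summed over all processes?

Schedule: | J5 0-5 | J3 5-10 | J4 10-15 | J8 15-20 | J6 20-25 | J2 25-30 | J1 30-35 | J3 35-38 | J7 38-43 | J4 43-48 | J8 48-53 | J6 53-58 | J2 58-63 | J1 63-68 | J7 68-72 | J4 72-74 | J8 74-79 | J6 79-80 | J2 80-85 | J1 85-90 | J2 90-92 | J1 92-95 |
Completion: J1=95  J2=92  J3=38  J4=74  J5=5  J6=80  J7=72  J8=79
Turnaround = completion − arrival: J1=85, J2=83, J3=34, J4=70, J5=5, J6=73, J7=61, J8=73
Total turnaround = 85 + 83 + 34 + 70 + 5 + 73 + 61 + 73 = 484

484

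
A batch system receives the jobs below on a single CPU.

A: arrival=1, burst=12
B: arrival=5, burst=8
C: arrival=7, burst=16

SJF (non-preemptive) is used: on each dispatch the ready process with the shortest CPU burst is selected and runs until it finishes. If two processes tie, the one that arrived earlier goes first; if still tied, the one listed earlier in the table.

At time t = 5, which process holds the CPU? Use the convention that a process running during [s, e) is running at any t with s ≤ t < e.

Gantt: | idle 0-1 | A 1-13 | B 13-21 | C 21-37 |
Completion: A=13  B=21  C=37
Turnaround (C−A): A=12  B=16  C=30

A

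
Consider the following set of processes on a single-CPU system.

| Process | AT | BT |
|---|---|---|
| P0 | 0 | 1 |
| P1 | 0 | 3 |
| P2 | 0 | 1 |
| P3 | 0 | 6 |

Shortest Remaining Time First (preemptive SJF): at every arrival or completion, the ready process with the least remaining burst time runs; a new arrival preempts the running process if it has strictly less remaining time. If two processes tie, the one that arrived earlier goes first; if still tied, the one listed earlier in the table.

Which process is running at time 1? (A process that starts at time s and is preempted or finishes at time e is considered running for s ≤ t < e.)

P2

Gantt: | P0 0-1 | P2 1-2 | P1 2-5 | P3 5-11 |
Completion: P0=1  P1=5  P2=2  P3=11
Turnaround (C−A): P0=1  P1=5  P2=2  P3=11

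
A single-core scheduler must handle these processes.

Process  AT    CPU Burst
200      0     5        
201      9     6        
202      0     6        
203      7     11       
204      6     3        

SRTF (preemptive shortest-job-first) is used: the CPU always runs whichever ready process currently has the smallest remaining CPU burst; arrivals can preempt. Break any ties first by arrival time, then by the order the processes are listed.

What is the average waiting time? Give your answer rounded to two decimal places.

Gantt: | 200 0-5 | 202 5-6 | 204 6-9 | 202 9-14 | 201 14-20 | 203 20-31 |
Completion: 200=5  201=20  202=14  203=31  204=9
Turnaround (C−A): 200=5  201=11  202=14  203=24  204=3
Waiting times: 200=0, 201=5, 202=8, 203=13, 204=0
Average waiting = (0+5+8+13+0) / 5 = 26/5 = 5.20

5.20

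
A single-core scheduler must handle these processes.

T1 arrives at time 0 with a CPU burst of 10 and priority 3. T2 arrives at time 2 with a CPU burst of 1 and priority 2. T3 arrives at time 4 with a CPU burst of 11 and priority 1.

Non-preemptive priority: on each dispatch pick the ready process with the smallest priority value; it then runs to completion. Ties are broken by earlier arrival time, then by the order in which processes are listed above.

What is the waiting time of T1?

0

Timeline: | T1 0-10 | T3 10-21 | T2 21-22 |
Completion: T1=10  T2=22  T3=21
Turnaround (C−A): T1=10  T2=20  T3=17
Waiting(T1) = turnaround − burst = 10 − 10 = 0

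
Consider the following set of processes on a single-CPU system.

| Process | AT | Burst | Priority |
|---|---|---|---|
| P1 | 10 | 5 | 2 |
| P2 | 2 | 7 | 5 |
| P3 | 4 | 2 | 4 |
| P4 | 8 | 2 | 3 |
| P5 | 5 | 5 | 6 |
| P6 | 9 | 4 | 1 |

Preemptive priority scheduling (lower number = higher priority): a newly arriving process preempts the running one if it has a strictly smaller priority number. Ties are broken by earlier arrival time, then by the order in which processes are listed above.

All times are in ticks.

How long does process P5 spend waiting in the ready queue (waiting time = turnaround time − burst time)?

17

Schedule: | idle 0-2 | P2 2-4 | P3 4-6 | P2 6-8 | P4 8-9 | P6 9-13 | P1 13-18 | P4 18-19 | P2 19-22 | P5 22-27 |
Completion: P1=18  P2=22  P3=6  P4=19  P5=27  P6=13
Turnaround (C−A): P1=8  P2=20  P3=2  P4=11  P5=22  P6=4
Waiting(P5) = turnaround − burst = 22 − 5 = 17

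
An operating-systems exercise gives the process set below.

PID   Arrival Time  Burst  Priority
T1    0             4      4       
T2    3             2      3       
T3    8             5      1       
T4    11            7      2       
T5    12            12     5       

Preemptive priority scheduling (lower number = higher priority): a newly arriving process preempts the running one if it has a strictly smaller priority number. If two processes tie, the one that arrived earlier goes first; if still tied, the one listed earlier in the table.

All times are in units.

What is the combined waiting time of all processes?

Timeline: | T1 0-3 | T2 3-5 | T1 5-6 | idle 6-8 | T3 8-13 | T4 13-20 | T5 20-32 |
Completion: T1=6  T2=5  T3=13  T4=20  T5=32
Waiting = turnaround − burst: T1=2, T2=0, T3=0, T4=2, T5=8
Total waiting = 2 + 0 + 0 + 2 + 8 = 12

12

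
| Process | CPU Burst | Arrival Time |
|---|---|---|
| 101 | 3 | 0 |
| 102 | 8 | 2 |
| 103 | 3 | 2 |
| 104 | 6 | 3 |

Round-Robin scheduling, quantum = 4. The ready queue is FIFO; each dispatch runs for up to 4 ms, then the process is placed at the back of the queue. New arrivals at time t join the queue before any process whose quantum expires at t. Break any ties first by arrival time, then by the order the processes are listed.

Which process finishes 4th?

104

Schedule: | 101 0-3 | 102 3-7 | 103 7-10 | 104 10-14 | 102 14-18 | 104 18-20 |
Completion: 101=3  102=18  103=10  104=20
Finish order: 101 → 103 → 102 → 104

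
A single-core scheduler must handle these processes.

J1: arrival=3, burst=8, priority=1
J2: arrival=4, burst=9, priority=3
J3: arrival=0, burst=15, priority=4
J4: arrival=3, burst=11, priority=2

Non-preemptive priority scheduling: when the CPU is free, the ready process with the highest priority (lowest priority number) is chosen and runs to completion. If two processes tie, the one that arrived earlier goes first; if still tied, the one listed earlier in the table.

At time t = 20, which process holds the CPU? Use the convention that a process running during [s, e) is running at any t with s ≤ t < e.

J1

Timeline: | J3 0-15 | J1 15-23 | J4 23-34 | J2 34-43 |
Completion: J1=23  J2=43  J3=15  J4=34
Turnaround (C−A): J1=20  J2=39  J3=15  J4=31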